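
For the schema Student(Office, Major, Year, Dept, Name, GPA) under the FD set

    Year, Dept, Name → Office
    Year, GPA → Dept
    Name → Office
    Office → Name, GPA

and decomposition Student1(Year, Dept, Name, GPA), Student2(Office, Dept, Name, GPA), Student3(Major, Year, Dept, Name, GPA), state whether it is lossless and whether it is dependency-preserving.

lossless and dependency-preserving

Lossless test (chase): Rows 1 and 3 agree on Year, Dept, Name; apply Year, Dept, Name→Office and equate their Office entries. Rows 1 and 2 agree on Name; apply Name→Office and equate their Office entries. Row 3 is now all distinguished symbols — the join is lossless.
Dependency preservation: Year, Dept, Name → Office is not contained in any single fragment, but the restricted closure of its left-hand side across the fragments still reaches the right-hand side; the remaining FDs each lie inside some fragment. All dependencies are preserved.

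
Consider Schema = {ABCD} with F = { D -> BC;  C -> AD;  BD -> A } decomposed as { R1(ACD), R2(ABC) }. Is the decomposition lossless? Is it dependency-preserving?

Lossless test: (AC)⁺ = {ABCD}, which contains all of one fragment — lossless.
Dependency preservation: D → BC; BD → A are not contained in any single fragment, but the restricted closure of each left-hand side across the fragments still reaches the right-hand side; the remaining FDs each lie inside some fragment. All dependencies are preserved.

lossless and dependency-preserving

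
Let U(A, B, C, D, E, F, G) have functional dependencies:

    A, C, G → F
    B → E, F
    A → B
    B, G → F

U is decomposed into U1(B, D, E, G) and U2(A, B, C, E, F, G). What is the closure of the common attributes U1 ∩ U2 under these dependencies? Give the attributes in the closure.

U1 ∩ U2 = {B, E, G}.
B → E, F applies, adding F
Closure: {B, E, F, G}.

B, E, F, G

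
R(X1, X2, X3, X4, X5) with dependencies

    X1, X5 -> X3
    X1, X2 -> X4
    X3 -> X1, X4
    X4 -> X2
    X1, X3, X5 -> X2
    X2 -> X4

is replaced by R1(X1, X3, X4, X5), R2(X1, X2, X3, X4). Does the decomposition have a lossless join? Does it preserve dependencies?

Lossless test: (X1, X3, X4)⁺ = {X1, X2, X3, X4}, which contains all of one fragment — lossless.
Dependency preservation: X1, X3, X5 → X2 is not contained in any single fragment, but the restricted closure of its left-hand side across the fragments still reaches the right-hand side; the remaining FDs each lie inside some fragment. All dependencies are preserved.

lossless and dependency-preserving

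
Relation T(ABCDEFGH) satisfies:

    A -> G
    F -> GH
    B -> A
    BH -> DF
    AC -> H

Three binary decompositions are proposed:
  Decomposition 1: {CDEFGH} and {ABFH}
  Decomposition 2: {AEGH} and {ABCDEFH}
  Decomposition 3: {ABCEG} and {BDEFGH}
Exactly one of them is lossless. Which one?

Decomposition 2

Decomposition 1: common = {FH}, closure = {FGH} → lossy.
Decomposition 2: common = {AEH}, closure = {AEGH} → lossless.
Decomposition 3: common = {BEG}, closure = {ABEG} → lossy.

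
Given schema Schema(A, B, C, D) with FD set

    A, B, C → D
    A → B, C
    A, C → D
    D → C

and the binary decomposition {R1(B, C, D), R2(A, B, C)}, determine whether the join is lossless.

Common attributes: R1 ∩ R2 = {B, C}.
No dependency enlarges {B, C}, so (B, C)⁺ = {B, C}.
The closure contains neither all of R1 = {B, C, D} nor all of R2 = {A, B, C}, so the common attributes are not a superkey of either fragment. The join is lossy.

No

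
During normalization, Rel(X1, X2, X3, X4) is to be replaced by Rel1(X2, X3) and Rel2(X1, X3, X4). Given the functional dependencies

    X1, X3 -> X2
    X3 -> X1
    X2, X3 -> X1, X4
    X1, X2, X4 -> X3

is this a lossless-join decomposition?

Common attributes: Rel1 ∩ Rel2 = {X3}.
Closure of {X3}: X3 → X1 applies, adding X1; X1, X3 → X2 applies, adding X2; X2, X3 → X1, X4 applies, adding X4. So (X3)⁺ = {X1, X2, X3, X4}.
This closure contains every attribute of Rel1, so Rel1 ∩ Rel2 → Rel1. The join is lossless.

Yes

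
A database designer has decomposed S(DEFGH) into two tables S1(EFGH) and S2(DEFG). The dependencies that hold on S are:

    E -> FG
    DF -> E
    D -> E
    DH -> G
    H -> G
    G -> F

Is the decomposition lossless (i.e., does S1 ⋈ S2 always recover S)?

Common attributes: S1 ∩ S2 = {EFG}.
No dependency enlarges {EFG}, so (EFG)⁺ = {EFG}.
The closure contains neither all of S1 = {EFGH} nor all of S2 = {DEFG}, so the common attributes are not a superkey of either fragment. The join is lossy.

No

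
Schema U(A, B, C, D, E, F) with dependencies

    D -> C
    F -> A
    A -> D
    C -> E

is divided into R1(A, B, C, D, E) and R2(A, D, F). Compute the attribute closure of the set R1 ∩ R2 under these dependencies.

R1 ∩ R2 = {A, D}.
D → C applies, adding C
C → E applies, adding E
Closure: {A, C, D, E}.

A, C, D, E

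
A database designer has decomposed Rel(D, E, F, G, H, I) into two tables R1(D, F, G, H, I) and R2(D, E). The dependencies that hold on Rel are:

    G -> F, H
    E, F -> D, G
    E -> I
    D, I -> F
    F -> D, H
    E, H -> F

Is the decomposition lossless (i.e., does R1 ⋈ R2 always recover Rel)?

No

Common attributes: R1 ∩ R2 = {D}.
No dependency enlarges {D}, so (D)⁺ = {D}.
The closure contains neither all of R1 = {D, F, G, H, I} nor all of R2 = {D, E}, so the common attributes are not a superkey of either fragment. The join is lossy.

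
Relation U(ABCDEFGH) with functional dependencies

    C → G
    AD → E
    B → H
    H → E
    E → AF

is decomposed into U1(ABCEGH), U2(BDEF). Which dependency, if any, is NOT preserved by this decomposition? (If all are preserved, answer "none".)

AD → E

Check AD → E: no single fragment contains all of {ADE}, and the restricted closure of {AD} across the fragments never reaches {E}.
C → G is preserved.
B → H is preserved.
H → E is preserved.
E → AF is preserved.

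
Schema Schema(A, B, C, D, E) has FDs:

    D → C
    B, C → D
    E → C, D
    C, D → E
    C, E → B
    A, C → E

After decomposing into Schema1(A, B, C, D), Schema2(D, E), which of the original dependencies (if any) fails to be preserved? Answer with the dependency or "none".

none

D → C lies within Schema1.
B, C → D lies within Schema1.
E → C, D: restricted closure across fragments reaches C, D.
C, D → E: restricted closure across fragments reaches E.
C, E → B: restricted closure across fragments reaches B.
A, C → E: restricted closure across fragments reaches E.
Every dependency is enforceable on the fragments, so the decomposition is dependency-preserving.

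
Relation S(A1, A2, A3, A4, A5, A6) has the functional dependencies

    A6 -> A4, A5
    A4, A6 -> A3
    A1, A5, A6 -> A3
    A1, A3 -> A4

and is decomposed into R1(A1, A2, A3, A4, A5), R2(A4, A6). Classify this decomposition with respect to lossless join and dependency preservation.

lossy and not dependency-preserving

Lossless test: (A4)⁺ = {A4}, which is a superkey of neither fragment — lossy.
Dependency preservation: the restricted closure of {A6} across the fragments never reaches {A4, A5}, so A6 → A4, A5 cannot be enforced without a join — not preserved.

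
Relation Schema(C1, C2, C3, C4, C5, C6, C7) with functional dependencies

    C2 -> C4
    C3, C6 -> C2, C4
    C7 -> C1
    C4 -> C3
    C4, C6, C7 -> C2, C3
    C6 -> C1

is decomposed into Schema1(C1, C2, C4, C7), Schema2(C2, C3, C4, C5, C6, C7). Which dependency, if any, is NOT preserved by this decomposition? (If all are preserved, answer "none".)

Check C6 → C1: no single fragment contains all of {C1, C6}, and the restricted closure of {C6} across the fragments never reaches {C1}.
C2 → C4 is preserved.
C3, C6 → C2, C4 is preserved.
C7 → C1 is preserved.
C4 → C3 is preserved.
C4, C6, C7 → C2, C3 is preserved.

C6 -> C1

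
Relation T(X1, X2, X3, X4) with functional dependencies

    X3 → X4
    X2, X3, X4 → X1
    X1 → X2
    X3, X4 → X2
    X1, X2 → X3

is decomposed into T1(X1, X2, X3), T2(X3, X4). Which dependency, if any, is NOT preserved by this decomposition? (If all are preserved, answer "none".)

X3 → X4 lies within T2.
X2, X3, X4 → X1: restricted closure across fragments reaches X1.
X1 → X2 lies within T1.
X3, X4 → X2: restricted closure across fragments reaches X2.
X1, X2 → X3 lies within T1.
Every dependency is enforceable on the fragments, so the decomposition is dependency-preserving.

none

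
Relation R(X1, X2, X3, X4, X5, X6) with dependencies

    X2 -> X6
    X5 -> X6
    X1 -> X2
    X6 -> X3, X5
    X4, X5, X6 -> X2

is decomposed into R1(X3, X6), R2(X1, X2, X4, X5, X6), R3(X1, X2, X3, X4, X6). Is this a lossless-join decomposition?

Yes

Chase test. Columns are X1, X2, X3, X4, X5, X6; row i has aⱼ where attribute j ∈ Ri, else bᵢⱼ.
Initial tableau (one row per fragment):
  row 1: b11 b12 a3 b14 b15 a6
  row 2: a1 a2 b23 a4 a5 a6
  row 3: a1 a2 a3 a4 b35 a6
Rows 1 and 2 agree on X6; apply X6→X3, X5 and equate their X3, X5 entries.
Rows 1 and 3 agree on X6; apply X6→X3, X5 and equate their X3, X5 entries.
Row 2 is now all distinguished symbols — the join is lossless.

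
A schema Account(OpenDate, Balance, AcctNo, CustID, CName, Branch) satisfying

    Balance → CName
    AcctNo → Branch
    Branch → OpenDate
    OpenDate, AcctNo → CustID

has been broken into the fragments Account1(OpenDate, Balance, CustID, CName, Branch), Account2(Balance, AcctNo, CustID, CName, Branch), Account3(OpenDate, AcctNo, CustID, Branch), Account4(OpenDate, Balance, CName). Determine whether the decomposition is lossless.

Chase test. Columns are OpenDate, Balance, AcctNo, CustID, CName, Branch; row i has aⱼ where attribute j ∈ Accounti, else bᵢⱼ.
Initial tableau (one row per fragment):
  row 1: a1 a2 b13 a4 a5 a6
  row 2: b21 a2 a3 a4 a5 a6
  row 3: a1 b32 a3 a4 b35 a6
  row 4: a1 a2 b43 b44 a5 b46
Rows 1 and 2 agree on Branch; apply Branch→OpenDate and equate their OpenDate entries.
Row 2 is now all distinguished symbols — the join is lossless.

Yes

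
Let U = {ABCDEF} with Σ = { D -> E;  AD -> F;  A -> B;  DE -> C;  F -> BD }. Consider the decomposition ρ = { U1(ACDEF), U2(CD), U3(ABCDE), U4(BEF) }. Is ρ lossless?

Yes

Chase test. Columns are ABCDEF; row i has aⱼ where attribute j ∈ Ui, else bᵢⱼ.
Initial tableau (one row per fragment):
  row 1: a1 b12 a3 a4 a5 a6
  row 2: b21 b22 a3 a4 b25 b26
  row 3: a1 a2 a3 a4 a5 b36
  row 4: b41 a2 b43 b44 a5 a6
Rows 1 and 2 agree on D; apply D→E and equate their E entries.
Rows 1 and 3 agree on AD; apply AD→F and equate their F entries.
Rows 1 and 3 agree on A; apply A→B and equate their B entries.
Rows 1 and 4 agree on F; apply F→BD and equate their BD entries.
Rows 1 and 4 agree on DE; apply DE→C and equate their C entries.
Row 1 is now all distinguished symbols — the join is lossless.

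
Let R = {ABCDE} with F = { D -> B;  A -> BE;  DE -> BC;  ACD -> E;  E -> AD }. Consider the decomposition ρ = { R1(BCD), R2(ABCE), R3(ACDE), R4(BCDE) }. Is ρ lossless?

Yes

Chase test. Columns are ABCDE; row i has aⱼ where attribute j ∈ Ri, else bᵢⱼ.
Initial tableau (one row per fragment):
  row 1: b11 a2 a3 a4 b15
  row 2: a1 a2 a3 b24 a5
  row 3: a1 b32 a3 a4 a5
  row 4: b41 a2 a3 a4 a5
Rows 1 and 3 agree on D; apply D→B and equate their B entries.
Rows 2 and 3 agree on E; apply E→AD and equate their AD entries.
Rows 2 and 4 agree on E; apply E→AD and equate their AD entries.
Row 2 is now all distinguished symbols — the join is lossless.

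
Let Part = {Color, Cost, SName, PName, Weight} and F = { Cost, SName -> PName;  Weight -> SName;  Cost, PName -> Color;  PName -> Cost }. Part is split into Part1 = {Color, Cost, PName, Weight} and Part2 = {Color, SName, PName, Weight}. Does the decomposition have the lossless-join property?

Yes

Common attributes: Part1 ∩ Part2 = {Color, PName, Weight}.
Closure of {Color, PName, Weight}: Weight → SName applies, adding SName; PName → Cost applies, adding Cost. So (Color, PName, Weight)⁺ = {Color, Cost, SName, PName, Weight}.
This closure contains every attribute of Part1, so Part1 ∩ Part2 → Part1. The join is lossless.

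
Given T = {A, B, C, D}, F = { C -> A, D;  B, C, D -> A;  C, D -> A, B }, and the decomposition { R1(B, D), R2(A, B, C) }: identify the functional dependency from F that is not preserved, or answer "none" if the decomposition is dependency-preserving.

C -> A, D

Check C → A, D: no single fragment contains all of {A, C, D}, and the restricted closure of {C} across the fragments never reaches {A, D}.
B, C, D → A is preserved.
C, D → A, B is preserved.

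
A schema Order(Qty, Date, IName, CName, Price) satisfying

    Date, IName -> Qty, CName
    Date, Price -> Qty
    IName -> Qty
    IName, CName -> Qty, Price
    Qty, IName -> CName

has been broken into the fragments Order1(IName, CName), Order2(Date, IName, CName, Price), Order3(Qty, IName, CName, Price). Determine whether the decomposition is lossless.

Yes

Chase test. Columns are Qty, Date, IName, CName, Price; row i has aⱼ where attribute j ∈ Orderi, else bᵢⱼ.
Initial tableau (one row per fragment):
  row 1: b11 b12 a3 a4 b15
  row 2: b21 a2 a3 a4 a5
  row 3: a1 b32 a3 a4 a5
Rows 1 and 2 agree on IName; apply IName→Qty and equate their Qty entries.
Rows 1 and 3 agree on IName; apply IName→Qty and equate their Qty entries.
Rows 1 and 2 agree on IName, CName; apply IName, CName→Qty, Price and equate their Qty, Price entries.
Row 2 is now all distinguished symbols — the join is lossless.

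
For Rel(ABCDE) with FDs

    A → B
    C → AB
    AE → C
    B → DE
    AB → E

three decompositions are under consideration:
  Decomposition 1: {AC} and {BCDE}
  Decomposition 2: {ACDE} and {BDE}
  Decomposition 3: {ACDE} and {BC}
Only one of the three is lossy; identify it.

Decomposition 2

Decomposition 1: common = {C}, closure = {ABCDE} → lossless.
Decomposition 2: common = {DE}, closure = {DE} → lossy.
Decomposition 3: common = {C}, closure = {ABCDE} → lossless.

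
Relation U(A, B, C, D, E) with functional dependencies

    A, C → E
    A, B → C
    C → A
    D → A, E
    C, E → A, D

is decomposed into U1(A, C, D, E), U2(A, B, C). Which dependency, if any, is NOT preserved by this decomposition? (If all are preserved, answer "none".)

none

A, C → E lies within U1.
A, B → C lies within U2.
C → A lies within U1.
D → A, E lies within U1.
C, E → A, D lies within U1.
Every dependency is enforceable on the fragments, so the decomposition is dependency-preserving.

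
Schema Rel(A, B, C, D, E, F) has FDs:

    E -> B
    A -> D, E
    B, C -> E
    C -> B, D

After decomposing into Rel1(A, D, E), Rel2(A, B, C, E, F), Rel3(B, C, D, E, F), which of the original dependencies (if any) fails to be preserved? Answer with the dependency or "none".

E → B lies within Rel2.
A → D, E lies within Rel1.
B, C → E lies within Rel2.
C → B, D lies within Rel3.
Every dependency is enforceable on the fragments, so the decomposition is dependency-preserving.

none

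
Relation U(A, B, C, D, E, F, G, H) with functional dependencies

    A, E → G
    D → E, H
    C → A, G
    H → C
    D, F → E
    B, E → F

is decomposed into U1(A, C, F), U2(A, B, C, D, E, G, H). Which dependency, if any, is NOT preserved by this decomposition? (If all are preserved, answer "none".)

Check B, E → F: no single fragment contains all of {B, E, F}, and the restricted closure of {B, E} across the fragments never reaches {F}.
A, E → G is preserved.
D → E, H is preserved.
C → A, G is preserved.
H → C is preserved.
D, F → E is preserved.

B, E → F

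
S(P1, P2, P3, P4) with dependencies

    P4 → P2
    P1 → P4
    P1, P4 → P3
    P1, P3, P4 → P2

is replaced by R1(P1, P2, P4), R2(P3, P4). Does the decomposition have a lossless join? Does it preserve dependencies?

Lossless test: (P4)⁺ = {P2, P4}, which is a superkey of neither fragment — lossy.
Dependency preservation: the restricted closure of {P1, P4} across the fragments never reaches {P3}, so P1, P4 → P3 cannot be enforced without a join — not preserved.

lossy and not dependency-preserving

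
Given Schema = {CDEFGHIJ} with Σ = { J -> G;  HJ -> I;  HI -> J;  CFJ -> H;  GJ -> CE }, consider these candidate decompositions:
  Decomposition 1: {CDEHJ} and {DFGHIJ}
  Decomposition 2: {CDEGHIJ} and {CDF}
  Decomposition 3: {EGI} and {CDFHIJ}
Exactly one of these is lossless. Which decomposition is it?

Decomposition 1: common = {DHJ}, closure = {CDEGHIJ} → lossless.
Decomposition 2: common = {CD}, closure = {CD} → lossy.
Decomposition 3: common = {I}, closure = {I} → lossy.

Decomposition 1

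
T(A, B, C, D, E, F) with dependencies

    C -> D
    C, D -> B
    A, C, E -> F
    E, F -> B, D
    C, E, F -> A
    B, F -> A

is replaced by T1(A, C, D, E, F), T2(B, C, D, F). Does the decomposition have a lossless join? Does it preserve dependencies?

lossless but not dependency-preserving

Lossless test: (C, D, F)⁺ = {A, B, C, D, F}, which contains all of one fragment — lossless.
Dependency preservation: the restricted closure of {E, F} across the fragments never reaches {B, D}, so E, F → B, D cannot be enforced without a join — not preserved.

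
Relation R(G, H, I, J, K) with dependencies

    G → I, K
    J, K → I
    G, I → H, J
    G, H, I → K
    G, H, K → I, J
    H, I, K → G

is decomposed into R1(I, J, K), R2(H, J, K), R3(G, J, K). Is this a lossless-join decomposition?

No

Chase test. Columns are G, H, I, J, K; row i has aⱼ where attribute j ∈ Ri, else bᵢⱼ.
Initial tableau (one row per fragment):
  row 1: b11 b12 a3 a4 a5
  row 2: b21 a2 b23 a4 a5
  row 3: a1 b32 b33 a4 a5
Rows 1 and 2 agree on J, K; apply J, K→I and equate their I entries.
Rows 1 and 3 agree on J, K; apply J, K→I and equate their I entries.
No row becomes fully distinguished — the join is lossy.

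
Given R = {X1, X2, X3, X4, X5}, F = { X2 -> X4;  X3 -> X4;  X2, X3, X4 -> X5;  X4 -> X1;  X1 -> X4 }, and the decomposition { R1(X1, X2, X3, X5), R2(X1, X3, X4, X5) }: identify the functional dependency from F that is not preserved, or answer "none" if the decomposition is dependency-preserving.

X2 → X4: restricted closure across fragments reaches X4.
X3 → X4 lies within R2.
X2, X3, X4 → X5: restricted closure across fragments reaches X5.
X4 → X1 lies within R2.
X1 → X4 lies within R2.
Every dependency is enforceable on the fragments, so the decomposition is dependency-preserving.

none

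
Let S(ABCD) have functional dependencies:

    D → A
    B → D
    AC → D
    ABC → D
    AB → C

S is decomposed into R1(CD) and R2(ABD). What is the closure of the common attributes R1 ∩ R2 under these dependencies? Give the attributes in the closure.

AD

R1 ∩ R2 = {D}.
D → A applies, adding A
Closure: {AD}.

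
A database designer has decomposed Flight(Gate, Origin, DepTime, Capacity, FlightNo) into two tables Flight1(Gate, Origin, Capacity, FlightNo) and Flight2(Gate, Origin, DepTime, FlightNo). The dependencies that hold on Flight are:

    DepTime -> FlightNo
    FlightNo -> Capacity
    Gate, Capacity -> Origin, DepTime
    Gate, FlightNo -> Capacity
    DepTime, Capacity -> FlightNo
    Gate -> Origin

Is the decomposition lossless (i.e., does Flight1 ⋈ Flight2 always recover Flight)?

Yes

Common attributes: Flight1 ∩ Flight2 = {Gate, Origin, FlightNo}.
Closure of {Gate, Origin, FlightNo}: FlightNo → Capacity applies, adding Capacity; Gate, Capacity → Origin, DepTime applies, adding DepTime. So (Gate, Origin, FlightNo)⁺ = {Gate, Origin, DepTime, Capacity, FlightNo}.
This closure contains every attribute of Flight1, so Flight1 ∩ Flight2 → Flight1. The join is lossless.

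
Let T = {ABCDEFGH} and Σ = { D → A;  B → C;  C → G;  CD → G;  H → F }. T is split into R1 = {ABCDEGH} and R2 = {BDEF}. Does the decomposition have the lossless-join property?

No

Common attributes: R1 ∩ R2 = {BDE}.
Closure of {BDE}: D → A applies, adding A; B → C applies, adding C; C → G applies, adding G. So (BDE)⁺ = {ABCDEG}.
The closure contains neither all of R1 = {ABCDEGH} nor all of R2 = {BDEF}, so the common attributes are not a superkey of either fragment. The join is lossy.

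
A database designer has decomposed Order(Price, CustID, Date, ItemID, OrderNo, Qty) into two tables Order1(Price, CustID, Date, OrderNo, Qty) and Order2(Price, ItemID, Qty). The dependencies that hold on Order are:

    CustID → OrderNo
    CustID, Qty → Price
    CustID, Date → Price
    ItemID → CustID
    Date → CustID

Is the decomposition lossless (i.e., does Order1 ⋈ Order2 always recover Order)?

Common attributes: Order1 ∩ Order2 = {Price, Qty}.
No dependency enlarges {Price, Qty}, so (Price, Qty)⁺ = {Price, Qty}.
The closure contains neither all of Order1 = {Price, CustID, Date, OrderNo, Qty} nor all of Order2 = {Price, ItemID, Qty}, so the common attributes are not a superkey of either fragment. The join is lossy.

No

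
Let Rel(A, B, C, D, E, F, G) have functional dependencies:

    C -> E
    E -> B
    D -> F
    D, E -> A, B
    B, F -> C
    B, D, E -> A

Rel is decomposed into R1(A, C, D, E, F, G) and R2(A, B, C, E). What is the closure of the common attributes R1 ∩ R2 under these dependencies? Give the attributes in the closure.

R1 ∩ R2 = {A, C, E}.
E → B applies, adding B
Closure: {A, B, C, E}.

A, B, C, E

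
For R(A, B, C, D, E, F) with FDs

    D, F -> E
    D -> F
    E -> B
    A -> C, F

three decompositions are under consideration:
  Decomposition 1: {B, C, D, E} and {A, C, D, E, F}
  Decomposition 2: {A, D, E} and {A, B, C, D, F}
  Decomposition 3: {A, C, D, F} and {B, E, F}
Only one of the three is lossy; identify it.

Decomposition 3

Decomposition 1: common = {C, D, E}, closure = {B, C, D, E, F} → lossless.
Decomposition 2: common = {A, D}, closure = {A, B, C, D, E, F} → lossless.
Decomposition 3: common = {F}, closure = {F} → lossy.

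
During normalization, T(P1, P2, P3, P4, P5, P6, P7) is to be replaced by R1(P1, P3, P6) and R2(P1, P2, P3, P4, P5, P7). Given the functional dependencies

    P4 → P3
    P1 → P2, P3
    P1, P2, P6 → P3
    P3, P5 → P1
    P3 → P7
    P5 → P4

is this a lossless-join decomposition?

Common attributes: R1 ∩ R2 = {P1, P3}.
Closure of {P1, P3}: P1 → P2, P3 applies, adding P2; P3 → P7 applies, adding P7. So (P1, P3)⁺ = {P1, P2, P3, P7}.
The closure contains neither all of R1 = {P1, P3, P6} nor all of R2 = {P1, P2, P3, P4, P5, P7}, so the common attributes are not a superkey of either fragment. The join is lossy.

No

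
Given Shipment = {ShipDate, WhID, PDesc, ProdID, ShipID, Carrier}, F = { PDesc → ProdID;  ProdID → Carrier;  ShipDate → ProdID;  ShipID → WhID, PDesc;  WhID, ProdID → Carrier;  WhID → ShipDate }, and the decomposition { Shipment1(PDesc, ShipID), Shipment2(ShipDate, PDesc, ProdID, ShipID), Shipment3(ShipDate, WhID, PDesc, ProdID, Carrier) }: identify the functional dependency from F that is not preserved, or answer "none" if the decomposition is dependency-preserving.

Check ShipID → WhID, PDesc: no single fragment contains all of {WhID, PDesc, ShipID}, and the restricted closure of {ShipID} across the fragments never reaches {WhID, PDesc}.
PDesc → ProdID is preserved.
ProdID → Carrier is preserved.
ShipDate → ProdID is preserved.
WhID, ProdID → Carrier is preserved.
WhID → ShipDate is preserved.

ShipID → WhID, PDesc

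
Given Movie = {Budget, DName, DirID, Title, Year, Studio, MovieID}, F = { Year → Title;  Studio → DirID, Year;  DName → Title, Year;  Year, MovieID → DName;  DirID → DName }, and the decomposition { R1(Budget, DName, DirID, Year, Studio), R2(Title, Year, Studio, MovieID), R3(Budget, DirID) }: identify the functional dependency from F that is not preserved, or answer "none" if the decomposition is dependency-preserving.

Check Year, MovieID → DName: no single fragment contains all of {DName, Year, MovieID}, and the restricted closure of {Year, MovieID} across the fragments never reaches {DName}.
Year → Title is preserved.
Studio → DirID, Year is preserved.
DName → Title, Year is preserved.
DirID → DName is preserved.

Year, MovieID → DName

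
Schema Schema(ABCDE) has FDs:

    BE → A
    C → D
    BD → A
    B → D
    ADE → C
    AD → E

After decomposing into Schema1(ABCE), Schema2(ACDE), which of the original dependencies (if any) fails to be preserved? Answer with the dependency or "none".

none

BE → A lies within Schema1.
C → D lies within Schema2.
BD → A: restricted closure across fragments reaches A.
B → D: restricted closure across fragments reaches D.
ADE → C lies within Schema2.
AD → E lies within Schema2.
Every dependency is enforceable on the fragments, so the decomposition is dependency-preserving.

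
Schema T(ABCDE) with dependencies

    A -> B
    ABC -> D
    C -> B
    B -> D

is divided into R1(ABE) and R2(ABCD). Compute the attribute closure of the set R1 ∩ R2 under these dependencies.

ABD

R1 ∩ R2 = {AB}.
B → D applies, adding D
Closure: {ABD}.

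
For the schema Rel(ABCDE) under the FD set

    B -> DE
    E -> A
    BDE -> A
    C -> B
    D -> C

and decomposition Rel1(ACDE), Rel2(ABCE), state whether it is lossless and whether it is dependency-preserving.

Lossless test: (ACE)⁺ = {ABCDE}, which contains all of one fragment — lossless.
Dependency preservation: B → DE; BDE → A are not contained in any single fragment, but the restricted closure of each left-hand side across the fragments still reaches the right-hand side; the remaining FDs each lie inside some fragment. All dependencies are preserved.

lossless and dependency-preserving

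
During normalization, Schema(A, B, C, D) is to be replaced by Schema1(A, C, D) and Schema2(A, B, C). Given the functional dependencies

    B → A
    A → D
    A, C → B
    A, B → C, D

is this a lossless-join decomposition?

Common attributes: Schema1 ∩ Schema2 = {A, C}.
Closure of {A, C}: A → D applies, adding D; A, C → B applies, adding B. So (A, C)⁺ = {A, B, C, D}.
This closure contains every attribute of Schema1, so Schema1 ∩ Schema2 → Schema1. The join is lossless.

Yes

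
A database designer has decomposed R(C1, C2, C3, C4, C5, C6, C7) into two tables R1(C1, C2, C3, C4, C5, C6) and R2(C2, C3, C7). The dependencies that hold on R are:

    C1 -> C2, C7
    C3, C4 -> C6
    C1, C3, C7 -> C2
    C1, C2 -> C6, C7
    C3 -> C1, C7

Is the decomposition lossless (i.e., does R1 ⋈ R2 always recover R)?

Common attributes: R1 ∩ R2 = {C2, C3}.
Closure of {C2, C3}: C3 → C1, C7 applies, adding C1, C7; C1, C2 → C6, C7 applies, adding C6. So (C2, C3)⁺ = {C1, C2, C3, C6, C7}.
This closure contains every attribute of R2, so R1 ∩ R2 → R2. The join is lossless.

Yes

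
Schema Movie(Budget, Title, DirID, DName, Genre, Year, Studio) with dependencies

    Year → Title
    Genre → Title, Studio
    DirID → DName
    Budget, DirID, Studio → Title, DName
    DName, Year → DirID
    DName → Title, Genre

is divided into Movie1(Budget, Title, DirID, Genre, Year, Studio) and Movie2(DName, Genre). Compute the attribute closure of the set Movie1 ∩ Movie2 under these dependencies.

Title, Genre, Studio

Movie1 ∩ Movie2 = {Genre}.
Genre → Title, Studio applies, adding Title, Studio
Closure: {Title, Genre, Studio}.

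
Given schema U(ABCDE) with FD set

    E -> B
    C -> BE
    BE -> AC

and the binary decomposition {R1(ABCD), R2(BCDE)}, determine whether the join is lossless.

Common attributes: R1 ∩ R2 = {BCD}.
Closure of {BCD}: C → BE applies, adding E; BE → AC applies, adding A. So (BCD)⁺ = {ABCDE}.
This closure contains every attribute of R1, so R1 ∩ R2 → R1. The join is lossless.

Yes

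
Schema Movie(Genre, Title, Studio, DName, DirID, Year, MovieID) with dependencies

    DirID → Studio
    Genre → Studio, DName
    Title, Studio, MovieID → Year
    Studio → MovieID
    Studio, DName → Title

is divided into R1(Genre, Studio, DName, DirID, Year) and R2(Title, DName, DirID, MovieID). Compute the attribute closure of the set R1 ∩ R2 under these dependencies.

Title, Studio, DName, DirID, Year, MovieID

R1 ∩ R2 = {DName, DirID}.
DirID → Studio applies, adding Studio
Studio → MovieID applies, adding MovieID
Studio, DName → Title applies, adding Title
Title, Studio, MovieID → Year applies, adding Year
Closure: {Title, Studio, DName, DirID, Year, MovieID}.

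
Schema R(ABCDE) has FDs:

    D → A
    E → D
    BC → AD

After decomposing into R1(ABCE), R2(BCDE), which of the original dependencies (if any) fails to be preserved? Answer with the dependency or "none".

Check D → A: no single fragment contains all of {AD}, and the restricted closure of {D} across the fragments never reaches {A}.
E → D is preserved.
BC → AD is preserved.

D → A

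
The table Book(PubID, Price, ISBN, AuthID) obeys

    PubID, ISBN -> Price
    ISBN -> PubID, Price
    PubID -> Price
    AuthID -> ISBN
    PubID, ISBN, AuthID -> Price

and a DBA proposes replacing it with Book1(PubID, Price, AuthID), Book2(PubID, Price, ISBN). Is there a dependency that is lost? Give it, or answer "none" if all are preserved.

AuthID -> ISBN

Check AuthID → ISBN: no single fragment contains all of {ISBN, AuthID}, and the restricted closure of {AuthID} across the fragments never reaches {ISBN}.
PubID, ISBN → Price is preserved.
ISBN → PubID, Price is preserved.
PubID → Price is preserved.
PubID, ISBN, AuthID → Price is preserved.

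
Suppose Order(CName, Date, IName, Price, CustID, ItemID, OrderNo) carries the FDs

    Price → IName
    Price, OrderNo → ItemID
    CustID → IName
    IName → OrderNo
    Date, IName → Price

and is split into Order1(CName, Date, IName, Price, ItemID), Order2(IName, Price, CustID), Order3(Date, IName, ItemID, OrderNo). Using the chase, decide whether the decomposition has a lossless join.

Chase test. Columns are CName, Date, IName, Price, CustID, ItemID, OrderNo; row i has aⱼ where attribute j ∈ Orderi, else bᵢⱼ.
Initial tableau (one row per fragment):
  row 1: a1 a2 a3 a4 b15 a6 b17
  row 2: b21 b22 a3 a4 a5 b26 b27
  row 3: b31 a2 a3 b34 b35 a6 a7
Rows 1 and 2 agree on IName; apply IName→OrderNo and equate their OrderNo entries.
Rows 1 and 3 agree on IName; apply IName→OrderNo and equate their OrderNo entries.
Rows 1 and 3 agree on Date, IName; apply Date, IName→Price and equate their Price entries.
Rows 1 and 2 agree on Price, OrderNo; apply Price, OrderNo→ItemID and equate their ItemID entries.
No row becomes fully distinguished — the join is lossy.

No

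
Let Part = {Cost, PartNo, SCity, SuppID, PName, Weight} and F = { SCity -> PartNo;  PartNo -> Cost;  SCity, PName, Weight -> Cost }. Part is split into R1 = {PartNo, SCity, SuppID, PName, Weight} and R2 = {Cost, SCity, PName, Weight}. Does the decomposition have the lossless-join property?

Yes

Common attributes: R1 ∩ R2 = {SCity, PName, Weight}.
Closure of {SCity, PName, Weight}: SCity → PartNo applies, adding PartNo; PartNo → Cost applies, adding Cost. So (SCity, PName, Weight)⁺ = {Cost, PartNo, SCity, PName, Weight}.
This closure contains every attribute of R2, so R1 ∩ R2 → R2. The join is lossless.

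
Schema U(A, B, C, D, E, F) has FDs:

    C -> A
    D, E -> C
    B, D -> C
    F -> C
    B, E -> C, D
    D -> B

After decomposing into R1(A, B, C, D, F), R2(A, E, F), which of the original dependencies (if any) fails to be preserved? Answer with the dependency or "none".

Check B, E → C, D: no single fragment contains all of {B, C, D, E}, and the restricted closure of {B, E} across the fragments never reaches {C, D}.
C → A is preserved.
D, E → C is preserved.
B, D → C is preserved.
F → C is preserved.
D → B is preserved.

B, E -> C, D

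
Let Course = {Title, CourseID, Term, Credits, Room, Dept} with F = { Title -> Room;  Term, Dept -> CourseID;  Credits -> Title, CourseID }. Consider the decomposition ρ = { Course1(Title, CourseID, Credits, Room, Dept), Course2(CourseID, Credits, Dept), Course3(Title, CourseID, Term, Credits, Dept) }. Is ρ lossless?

Chase test. Columns are Title, CourseID, Term, Credits, Room, Dept; row i has aⱼ where attribute j ∈ Coursei, else bᵢⱼ.
Initial tableau (one row per fragment):
  row 1: a1 a2 b13 a4 a5 a6
  row 2: b21 a2 b23 a4 b25 a6
  row 3: a1 a2 a3 a4 b35 a6
Rows 1 and 3 agree on Title; apply Title→Room and equate their Room entries.
Rows 1 and 2 agree on Credits; apply Credits→Title, CourseID and equate their Title, CourseID entries.
Rows 1 and 2 agree on Title; apply Title→Room and equate their Room entries.
Row 3 is now all distinguished symbols — the join is lossless.

Yes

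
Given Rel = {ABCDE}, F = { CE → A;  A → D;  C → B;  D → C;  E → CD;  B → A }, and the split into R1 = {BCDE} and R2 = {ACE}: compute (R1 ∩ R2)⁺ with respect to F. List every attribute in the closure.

R1 ∩ R2 = {CE}.
CE → A applies, adding A
A → D applies, adding D
C → B applies, adding B
Closure: {ABCDE}.

ABCDE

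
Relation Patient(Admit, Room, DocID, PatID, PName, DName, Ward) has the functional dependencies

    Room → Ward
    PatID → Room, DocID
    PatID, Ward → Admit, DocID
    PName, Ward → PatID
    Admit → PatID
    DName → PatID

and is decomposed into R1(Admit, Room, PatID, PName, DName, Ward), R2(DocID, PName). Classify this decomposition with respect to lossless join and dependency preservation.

Lossless test: (PName)⁺ = {PName}, which is a superkey of neither fragment — lossy.
Dependency preservation: the restricted closure of {PatID} across the fragments never reaches {Room, DocID}, so PatID → Room, DocID cannot be enforced without a join — not preserved.

lossy and not dependency-preserving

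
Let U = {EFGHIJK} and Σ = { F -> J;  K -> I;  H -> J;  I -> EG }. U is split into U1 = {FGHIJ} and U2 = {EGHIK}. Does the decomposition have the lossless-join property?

No

Common attributes: U1 ∩ U2 = {GHI}.
Closure of {GHI}: H → J applies, adding J; I → EG applies, adding E. So (GHI)⁺ = {EGHIJ}.
The closure contains neither all of U1 = {FGHIJ} nor all of U2 = {EGHIK}, so the common attributes are not a superkey of either fragment. The join is lossy.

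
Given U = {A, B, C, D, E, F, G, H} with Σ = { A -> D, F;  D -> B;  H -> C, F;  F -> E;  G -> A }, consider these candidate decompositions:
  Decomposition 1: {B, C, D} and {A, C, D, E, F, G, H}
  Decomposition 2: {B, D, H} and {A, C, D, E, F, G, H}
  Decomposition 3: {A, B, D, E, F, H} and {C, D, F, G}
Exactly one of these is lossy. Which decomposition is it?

Decomposition 3

Decomposition 1: common = {C, D}, closure = {B, C, D} → lossless.
Decomposition 2: common = {D, H}, closure = {B, C, D, E, F, H} → lossless.
Decomposition 3: common = {D, F}, closure = {B, D, E, F} → lossy.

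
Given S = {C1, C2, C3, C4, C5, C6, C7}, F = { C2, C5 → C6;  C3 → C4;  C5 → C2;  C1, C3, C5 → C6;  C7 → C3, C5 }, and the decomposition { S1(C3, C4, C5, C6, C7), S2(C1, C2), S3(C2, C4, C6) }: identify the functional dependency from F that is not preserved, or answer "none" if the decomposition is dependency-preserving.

C5 → C2

Check C5 → C2: no single fragment contains all of {C2, C5}, and the restricted closure of {C5} across the fragments never reaches {C2}.
C2, C5 → C6 is preserved.
C3 → C4 is preserved.
C1, C3, C5 → C6 is preserved.
C7 → C3, C5 is preserved.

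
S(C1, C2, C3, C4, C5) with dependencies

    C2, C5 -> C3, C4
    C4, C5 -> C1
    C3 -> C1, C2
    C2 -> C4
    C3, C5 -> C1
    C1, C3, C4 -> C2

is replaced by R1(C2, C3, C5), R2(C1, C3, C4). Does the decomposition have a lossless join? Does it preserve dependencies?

lossless but not dependency-preserving

Lossless test: (C3)⁺ = {C1, C2, C3, C4}, which contains all of one fragment — lossless.
Dependency preservation: the restricted closure of {C4, C5} across the fragments never reaches {C1}, so C4, C5 → C1 cannot be enforced without a join — not preserved.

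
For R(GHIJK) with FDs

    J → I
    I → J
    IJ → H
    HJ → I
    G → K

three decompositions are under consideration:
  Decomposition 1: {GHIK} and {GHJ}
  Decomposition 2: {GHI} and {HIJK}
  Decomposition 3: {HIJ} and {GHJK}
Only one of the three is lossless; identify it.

Decomposition 1: common = {GH}, closure = {GHK} → lossy.
Decomposition 2: common = {HI}, closure = {HIJ} → lossy.
Decomposition 3: common = {HJ}, closure = {HIJ} → lossless.

Decomposition 3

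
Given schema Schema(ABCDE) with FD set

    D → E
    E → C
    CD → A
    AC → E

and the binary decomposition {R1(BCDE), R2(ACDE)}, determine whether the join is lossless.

Common attributes: R1 ∩ R2 = {CDE}.
Closure of {CDE}: CD → A applies, adding A. So (CDE)⁺ = {ACDE}.
This closure contains every attribute of R2, so R1 ∩ R2 → R2. The join is lossless.

Yes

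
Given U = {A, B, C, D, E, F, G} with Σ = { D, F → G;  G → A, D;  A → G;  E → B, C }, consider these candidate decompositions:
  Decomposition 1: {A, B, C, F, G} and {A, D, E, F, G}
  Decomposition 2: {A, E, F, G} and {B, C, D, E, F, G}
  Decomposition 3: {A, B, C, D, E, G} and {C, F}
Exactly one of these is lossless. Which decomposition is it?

Decomposition 1: common = {A, F, G}, closure = {A, D, F, G} → lossy.
Decomposition 2: common = {E, F, G}, closure = {A, B, C, D, E, F, G} → lossless.
Decomposition 3: common = {C}, closure = {C} → lossy.

Decomposition 2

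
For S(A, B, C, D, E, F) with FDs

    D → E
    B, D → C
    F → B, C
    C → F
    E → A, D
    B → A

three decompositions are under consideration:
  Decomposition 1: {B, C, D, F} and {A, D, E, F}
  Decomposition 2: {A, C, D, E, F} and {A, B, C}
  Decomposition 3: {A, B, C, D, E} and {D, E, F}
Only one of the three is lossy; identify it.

Decomposition 1: common = {D, F}, closure = {A, B, C, D, E, F} → lossless.
Decomposition 2: common = {A, C}, closure = {A, B, C, F} → lossless.
Decomposition 3: common = {D, E}, closure = {A, D, E} → lossy.

Decomposition 3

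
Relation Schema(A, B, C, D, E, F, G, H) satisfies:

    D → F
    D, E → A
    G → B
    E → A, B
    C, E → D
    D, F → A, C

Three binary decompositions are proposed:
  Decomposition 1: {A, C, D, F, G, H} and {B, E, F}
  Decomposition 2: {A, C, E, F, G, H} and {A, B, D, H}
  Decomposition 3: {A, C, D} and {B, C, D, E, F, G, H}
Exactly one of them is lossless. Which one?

Decomposition 3

Decomposition 1: common = {F}, closure = {F} → lossy.
Decomposition 2: common = {A, H}, closure = {A, H} → lossy.
Decomposition 3: common = {C, D}, closure = {A, C, D, F} → lossless.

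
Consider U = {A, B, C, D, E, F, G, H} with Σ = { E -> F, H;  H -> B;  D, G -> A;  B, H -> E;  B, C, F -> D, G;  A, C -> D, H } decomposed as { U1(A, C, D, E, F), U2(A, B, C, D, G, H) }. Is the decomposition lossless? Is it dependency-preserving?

lossless but not dependency-preserving

Lossless test: (A, C, D)⁺ = {A, B, C, D, E, F, G, H}, which contains all of one fragment — lossless.
Dependency preservation: the restricted closure of {E} across the fragments never reaches {F, H}, so E → F, H cannot be enforced without a join — not preserved.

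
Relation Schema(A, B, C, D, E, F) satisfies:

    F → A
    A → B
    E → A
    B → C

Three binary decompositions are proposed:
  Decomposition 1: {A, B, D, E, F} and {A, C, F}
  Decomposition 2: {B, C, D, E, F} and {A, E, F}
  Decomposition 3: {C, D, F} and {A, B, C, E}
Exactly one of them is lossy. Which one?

Decomposition 1: common = {A, F}, closure = {A, B, C, F} → lossless.
Decomposition 2: common = {E, F}, closure = {A, B, C, E, F} → lossless.
Decomposition 3: common = {C}, closure = {C} → lossy.

Decomposition 3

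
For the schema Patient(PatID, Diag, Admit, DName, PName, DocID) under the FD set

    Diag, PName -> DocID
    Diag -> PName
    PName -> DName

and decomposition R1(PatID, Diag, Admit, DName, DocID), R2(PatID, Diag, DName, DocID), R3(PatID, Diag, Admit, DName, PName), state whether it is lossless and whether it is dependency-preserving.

Lossless test (chase): Rows 1 and 2 agree on Diag; apply Diag→PName and equate their PName entries. Rows 1 and 3 agree on Diag; apply Diag→PName and equate their PName entries. Rows 1 and 3 agree on Diag, PName; apply Diag, PName→DocID and equate their DocID entries. Row 1 is now all distinguished symbols — the join is lossless.
Dependency preservation: Diag, PName → DocID is not contained in any single fragment, but the restricted closure of its left-hand side across the fragments still reaches the right-hand side; the remaining FDs each lie inside some fragment. All dependencies are preserved.

lossless and dependency-preserving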